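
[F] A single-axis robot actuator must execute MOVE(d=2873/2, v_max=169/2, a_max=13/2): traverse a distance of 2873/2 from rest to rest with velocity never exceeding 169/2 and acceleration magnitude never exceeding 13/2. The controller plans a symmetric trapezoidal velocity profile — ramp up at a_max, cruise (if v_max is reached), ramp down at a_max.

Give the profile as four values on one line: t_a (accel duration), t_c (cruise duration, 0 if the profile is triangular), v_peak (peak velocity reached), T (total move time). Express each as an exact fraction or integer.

(v_max)²/a_max = (169/2)²/(13/2) = 2197/2
2873/2 ≥ 2197/2 → trapezoidal
t_a = (169/2)/(13/2) = 13; v_peak = 169/2
d_cruise = 2873/2 − 2197/2 = 338; t_c = 338/(169/2) = 4
T = 2·13 + 4 = 30

t_a=13 t_c=4 v_peak=169/2 T=30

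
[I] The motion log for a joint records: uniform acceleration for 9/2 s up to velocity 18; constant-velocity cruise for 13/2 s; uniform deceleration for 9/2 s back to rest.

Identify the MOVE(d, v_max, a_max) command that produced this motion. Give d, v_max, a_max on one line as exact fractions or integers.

a_max = 18/(9/2) = 4
d_a = ½·18·9/2 = 81/2; d_c = 18·13/2 = 117
d = 2·81/2 + 117 = 198
t_c = 13/2 > 0 so v_max = 18

d=198 v_max=18 a_max=4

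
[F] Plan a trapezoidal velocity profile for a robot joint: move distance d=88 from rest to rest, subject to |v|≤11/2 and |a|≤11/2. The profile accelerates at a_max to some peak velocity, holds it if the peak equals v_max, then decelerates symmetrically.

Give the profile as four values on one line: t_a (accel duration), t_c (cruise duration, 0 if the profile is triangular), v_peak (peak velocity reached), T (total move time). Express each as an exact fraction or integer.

t_a=1 t_c=15 v_peak=11/2 T=17

vₘ²/aₘ = (11/2)²/(11/2) = 11/2
88 ≥ 11/2 → trapezoidal
t_a = (11/2)/(11/2) = 1; v_peak = 11/2
d_cruise = 88 − 11/2 = 165/2; t_c = (165/2)/(11/2) = 15
T = 2·1 + 15 = 17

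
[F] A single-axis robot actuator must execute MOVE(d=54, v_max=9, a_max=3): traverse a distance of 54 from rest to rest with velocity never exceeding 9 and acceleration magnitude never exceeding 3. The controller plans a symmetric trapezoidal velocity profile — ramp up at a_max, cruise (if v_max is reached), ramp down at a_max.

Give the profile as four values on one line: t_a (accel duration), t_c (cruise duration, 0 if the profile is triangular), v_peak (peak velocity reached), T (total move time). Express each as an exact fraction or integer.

t_a=3 t_c=3 v_peak=9 T=9

vₘ²/aₘ = 9²/3 = 27
54 ≥ 27 → trapezoidal
t_a = 9/3 = 3; v_peak = 9
d_cruise = 54 − 27 = 27; t_c = 27/9 = 3
T = 2·3 + 3 = 9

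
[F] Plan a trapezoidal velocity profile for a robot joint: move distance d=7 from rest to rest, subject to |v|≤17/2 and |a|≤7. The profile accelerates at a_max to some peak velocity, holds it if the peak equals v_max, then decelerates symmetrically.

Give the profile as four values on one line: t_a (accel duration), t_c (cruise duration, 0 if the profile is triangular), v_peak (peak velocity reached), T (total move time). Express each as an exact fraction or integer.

v_max²/a_max = (17/2)²/7 = 289/28
7 < 289/28 ⇒ no cruise
v_peak = √(7·7) = √49 = 7
t_a = 7/7 = 1; t_c = 0
T = 2·1 = 2

t_a=1 t_c=0 v_peak=7 T=2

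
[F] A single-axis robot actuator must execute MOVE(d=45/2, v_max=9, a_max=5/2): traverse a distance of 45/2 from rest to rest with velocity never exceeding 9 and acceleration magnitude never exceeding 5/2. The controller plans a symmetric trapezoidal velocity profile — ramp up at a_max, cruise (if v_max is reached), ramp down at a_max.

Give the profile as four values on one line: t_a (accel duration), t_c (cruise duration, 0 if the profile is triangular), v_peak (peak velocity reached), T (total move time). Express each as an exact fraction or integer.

v_max²/a_max = 9²/(5/2) = 162/5
45/2 < 162/5 ⇒ no cruise
v_peak = √(45/2·5/2) = √(225/4) = 15/2
t_a = (15/2)/(5/2) = 3; t_c = 0
T = 2·3 = 6

t_a=3 t_c=0 v_peak=15/2 T=6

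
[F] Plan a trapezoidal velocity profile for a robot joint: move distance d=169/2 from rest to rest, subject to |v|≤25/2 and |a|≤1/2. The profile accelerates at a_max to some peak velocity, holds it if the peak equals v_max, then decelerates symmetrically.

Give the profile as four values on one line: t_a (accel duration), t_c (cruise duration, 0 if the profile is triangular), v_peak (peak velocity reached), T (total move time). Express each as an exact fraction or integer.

t_a=13 t_c=0 v_peak=13/2 T=26

vₘ²/aₘ = (25/2)²/(1/2) = 625/2
169/2 < 625/2 → triangular
v_peak = √(169/2·1/2) = √(169/4) = 13/2
t_a = (13/2)/(1/2) = 13; t_c = 0
T = 2·13 = 26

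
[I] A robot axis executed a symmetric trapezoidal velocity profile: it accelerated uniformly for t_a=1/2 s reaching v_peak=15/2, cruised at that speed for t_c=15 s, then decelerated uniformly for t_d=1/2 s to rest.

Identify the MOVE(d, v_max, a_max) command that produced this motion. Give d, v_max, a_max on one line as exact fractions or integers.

a_max = (15/2)/(1/2) = 15
d_a = ½·15/2·1/2 = 15/8; d_c = 15/2·15 = 225/2
d = 2·15/8 + 225/2 = 465/4
t_c = 15 > 0 ⇒ limit active, v_max = 15/2

d=465/4 v_max=15/2 a_max=15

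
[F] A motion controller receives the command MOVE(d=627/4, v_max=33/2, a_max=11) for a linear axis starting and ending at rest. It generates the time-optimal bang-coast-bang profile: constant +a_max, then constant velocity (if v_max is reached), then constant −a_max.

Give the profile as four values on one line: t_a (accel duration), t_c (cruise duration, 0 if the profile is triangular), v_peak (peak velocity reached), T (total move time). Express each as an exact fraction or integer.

vₘ²/aₘ = (33/2)²/11 = 99/4
627/4 ≥ 99/4 so v_max reached
t_a = (33/2)/11 = 3/2; v_peak = 33/2
d_cruise = 627/4 − 99/4 = 132; t_c = 132/(33/2) = 8
T = 2·3/2 + 8 = 11

t_a=3/2 t_c=8 v_peak=33/2 T=11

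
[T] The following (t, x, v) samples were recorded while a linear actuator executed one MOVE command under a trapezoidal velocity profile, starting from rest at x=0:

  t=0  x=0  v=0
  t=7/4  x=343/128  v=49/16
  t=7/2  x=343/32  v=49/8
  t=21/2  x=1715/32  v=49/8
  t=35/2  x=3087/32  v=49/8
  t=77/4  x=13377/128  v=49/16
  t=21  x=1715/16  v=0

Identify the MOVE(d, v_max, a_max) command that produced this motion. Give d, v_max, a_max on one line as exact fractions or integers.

final state: t=21, x=1715/16, v=0 → d = 1715/16
a_max = (49/16−0)/(7/4−0) = 7/4
max v = 49/8 over t∈[7/2,35/2] → v_max = 49/8
check: 49/8·(7/2+14) = 1715/16 ✓

d=1715/16 v_max=49/8 a_max=7/4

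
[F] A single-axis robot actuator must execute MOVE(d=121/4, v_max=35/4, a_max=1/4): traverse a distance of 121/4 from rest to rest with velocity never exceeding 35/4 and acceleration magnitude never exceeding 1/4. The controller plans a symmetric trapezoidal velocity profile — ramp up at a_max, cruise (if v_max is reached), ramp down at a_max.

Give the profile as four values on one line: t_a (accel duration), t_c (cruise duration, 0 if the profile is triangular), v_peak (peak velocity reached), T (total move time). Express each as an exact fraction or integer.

v_max²/a_max = (35/4)²/(1/4) = 1225/4
121/4 < 1225/4 → triangular
v_peak = √(121/4·1/4) = √(121/16) = 11/4
t_a = (11/4)/(1/4) = 11; t_c = 0
T = 2·11 = 22

t_a=11 t_c=0 v_peak=11/4 T=22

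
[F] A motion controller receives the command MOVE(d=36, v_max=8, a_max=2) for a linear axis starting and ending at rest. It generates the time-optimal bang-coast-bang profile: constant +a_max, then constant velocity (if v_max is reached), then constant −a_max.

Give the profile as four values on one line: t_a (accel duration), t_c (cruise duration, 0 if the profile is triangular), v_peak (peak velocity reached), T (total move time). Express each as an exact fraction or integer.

vₘ²/aₘ = 8²/2 = 32
36 ≥ 32 ⇒ cruise phase
t_a = 8/2 = 4; v_peak = 8
d_cruise = 36 − 32 = 4; t_c = 4/8 = 1/2
T = 2·4 + 1/2 = 17/2

t_a=4 t_c=1/2 v_peak=8 T=17/2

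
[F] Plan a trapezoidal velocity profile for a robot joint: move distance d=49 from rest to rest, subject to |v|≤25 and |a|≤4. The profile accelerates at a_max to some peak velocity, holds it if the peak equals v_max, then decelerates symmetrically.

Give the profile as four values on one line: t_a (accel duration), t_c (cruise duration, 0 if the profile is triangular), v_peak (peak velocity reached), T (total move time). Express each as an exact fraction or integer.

t_a=7/2 t_c=0 v_peak=14 T=7

(v_max)²/a_max = 25²/4 = 625/4
49 < 625/4 → triangular
v_peak = √(49·4) = √196 = 14
t_a = 14/4 = 7/2; t_c = 0
T = 2·7/2 = 7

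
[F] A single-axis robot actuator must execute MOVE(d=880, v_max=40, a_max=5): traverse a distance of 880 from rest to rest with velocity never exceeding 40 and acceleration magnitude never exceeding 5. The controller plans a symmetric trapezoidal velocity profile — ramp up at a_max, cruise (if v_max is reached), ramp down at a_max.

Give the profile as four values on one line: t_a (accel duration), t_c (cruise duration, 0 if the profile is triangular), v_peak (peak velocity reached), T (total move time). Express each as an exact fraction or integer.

t_a=8 t_c=14 v_peak=40 T=30

vₘ²/aₘ = 40²/5 = 320
880 ≥ 320 → trapezoidal
t_a = 40/5 = 8; v_peak = 40
d_cruise = 880 − 320 = 560; t_c = 560/40 = 14
T = 2·8 + 14 = 30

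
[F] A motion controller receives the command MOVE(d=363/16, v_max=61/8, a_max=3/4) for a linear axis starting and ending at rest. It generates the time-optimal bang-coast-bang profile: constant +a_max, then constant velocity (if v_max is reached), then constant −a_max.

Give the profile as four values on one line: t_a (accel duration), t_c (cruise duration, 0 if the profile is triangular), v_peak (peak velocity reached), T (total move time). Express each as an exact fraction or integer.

t_a=11/2 t_c=0 v_peak=33/8 T=11

v_max²/a_max = (61/8)²/(3/4) = 3721/48
363/16 < 3721/48 so t_c = 0
v_peak = √(363/16·3/4) = √(1089/64) = 33/8
t_a = (33/8)/(3/4) = 11/2; t_c = 0
T = 2·11/2 = 11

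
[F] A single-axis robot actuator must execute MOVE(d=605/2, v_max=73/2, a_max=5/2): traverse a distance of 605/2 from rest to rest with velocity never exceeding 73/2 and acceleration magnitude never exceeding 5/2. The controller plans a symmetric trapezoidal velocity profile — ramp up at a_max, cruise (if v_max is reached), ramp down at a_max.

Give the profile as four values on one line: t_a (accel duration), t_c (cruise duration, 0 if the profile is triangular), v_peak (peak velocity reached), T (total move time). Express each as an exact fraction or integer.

t_a=11 t_c=0 v_peak=55/2 T=22

vₘ²/aₘ = (73/2)²/(5/2) = 5329/10
605/2 < 5329/10 → triangular
v_peak = √(605/2·5/2) = √(3025/4) = 55/2
t_a = (55/2)/(5/2) = 11; t_c = 0
T = 2·11 = 22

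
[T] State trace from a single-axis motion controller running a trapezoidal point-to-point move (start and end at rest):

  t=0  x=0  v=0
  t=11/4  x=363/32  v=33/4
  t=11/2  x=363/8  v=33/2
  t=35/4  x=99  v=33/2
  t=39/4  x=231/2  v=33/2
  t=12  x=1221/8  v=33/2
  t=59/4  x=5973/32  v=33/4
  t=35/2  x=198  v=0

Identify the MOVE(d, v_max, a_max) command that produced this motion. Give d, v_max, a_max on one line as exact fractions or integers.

d=198 v_max=33/2 a_max=3

final state: t=35/2, x=198, v=0 → d = 198
a_max = (33/4−0)/(11/4−0) = 3
max v = 33/2 over t∈[11/2,12] → v_max = 33/2
check: 33/2·(11/2+13/2) = 198 ✓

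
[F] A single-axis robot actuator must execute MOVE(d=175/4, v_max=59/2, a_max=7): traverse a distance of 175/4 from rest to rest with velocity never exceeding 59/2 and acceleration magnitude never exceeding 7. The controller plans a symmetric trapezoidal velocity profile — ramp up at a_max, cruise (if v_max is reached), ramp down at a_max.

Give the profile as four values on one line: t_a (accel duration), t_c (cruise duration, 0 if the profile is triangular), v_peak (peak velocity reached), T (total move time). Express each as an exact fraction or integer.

vₘ²/aₘ = (59/2)²/7 = 3481/28
175/4 < 3481/28 ⇒ no cruise
v_peak = √(175/4·7) = √(1225/4) = 35/2
t_a = (35/2)/7 = 5/2; t_c = 0
T = 2·5/2 = 5

t_a=5/2 t_c=0 v_peak=35/2 T=5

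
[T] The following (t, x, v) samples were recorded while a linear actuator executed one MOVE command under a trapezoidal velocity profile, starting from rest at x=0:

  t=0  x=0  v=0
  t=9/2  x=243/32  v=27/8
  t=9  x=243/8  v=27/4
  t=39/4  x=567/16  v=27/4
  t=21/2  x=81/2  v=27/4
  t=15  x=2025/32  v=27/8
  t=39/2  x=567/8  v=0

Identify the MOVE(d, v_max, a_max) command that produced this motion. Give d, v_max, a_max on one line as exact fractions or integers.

final state: t=39/2, x=567/8, v=0 → d = 567/8
a_max = (27/8−0)/(9/2−0) = 3/4
max v = 27/4 over t∈[9,21/2] → v_max = 27/4
check: 27/4·(9+3/2) = 567/8 ✓

d=567/8 v_max=27/4 a_max=3/4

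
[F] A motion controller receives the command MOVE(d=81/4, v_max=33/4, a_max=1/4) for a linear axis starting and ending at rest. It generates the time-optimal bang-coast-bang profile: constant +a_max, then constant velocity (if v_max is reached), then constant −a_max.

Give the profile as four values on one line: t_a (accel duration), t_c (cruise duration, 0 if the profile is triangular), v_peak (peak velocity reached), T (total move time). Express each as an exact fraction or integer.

t_a=9 t_c=0 v_peak=9/4 T=18

v_max²/a_max = (33/4)²/(1/4) = 1089/4
81/4 < 1089/4 so t_c = 0
v_peak = √(81/4·1/4) = √(81/16) = 9/4
t_a = (9/4)/(1/4) = 9; t_c = 0
T = 2·9 = 18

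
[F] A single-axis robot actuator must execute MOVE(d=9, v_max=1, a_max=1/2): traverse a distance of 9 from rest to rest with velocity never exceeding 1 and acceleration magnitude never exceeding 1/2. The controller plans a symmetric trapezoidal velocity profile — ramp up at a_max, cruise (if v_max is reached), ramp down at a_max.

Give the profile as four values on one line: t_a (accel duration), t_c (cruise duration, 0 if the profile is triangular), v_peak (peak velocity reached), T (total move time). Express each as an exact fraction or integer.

t_a=2 t_c=7 v_peak=1 T=11

vₘ²/aₘ = 1²/(1/2) = 2
9 ≥ 2 so v_max reached
t_a = 1/(1/2) = 2; v_peak = 1
d_cruise = 9 − 2 = 7; t_c = 7/1 = 7
T = 2·2 + 7 = 11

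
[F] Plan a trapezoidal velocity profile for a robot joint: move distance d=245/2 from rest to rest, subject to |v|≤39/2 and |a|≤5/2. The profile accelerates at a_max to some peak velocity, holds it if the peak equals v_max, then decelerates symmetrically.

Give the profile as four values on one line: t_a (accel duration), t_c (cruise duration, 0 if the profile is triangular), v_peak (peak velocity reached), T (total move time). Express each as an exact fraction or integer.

t_a=7 t_c=0 v_peak=35/2 T=14

v_max²/a_max = (39/2)²/(5/2) = 1521/10
245/2 < 1521/10 so t_c = 0
v_peak = √(245/2·5/2) = √(1225/4) = 35/2
t_a = (35/2)/(5/2) = 7; t_c = 0
T = 2·7 = 14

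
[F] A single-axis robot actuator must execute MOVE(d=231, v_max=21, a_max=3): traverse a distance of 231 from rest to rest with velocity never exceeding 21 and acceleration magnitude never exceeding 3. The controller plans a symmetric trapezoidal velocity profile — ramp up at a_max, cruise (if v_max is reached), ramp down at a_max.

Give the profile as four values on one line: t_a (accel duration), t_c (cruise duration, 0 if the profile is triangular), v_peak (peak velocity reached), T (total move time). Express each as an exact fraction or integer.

t_a=7 t_c=4 v_peak=21 T=18

v_max²/a_max = 21²/3 = 147
231 ≥ 147 so v_max reached
t_a = 21/3 = 7; v_peak = 21
d_cruise = 231 − 147 = 84; t_c = 84/21 = 4
T = 2·7 + 4 = 18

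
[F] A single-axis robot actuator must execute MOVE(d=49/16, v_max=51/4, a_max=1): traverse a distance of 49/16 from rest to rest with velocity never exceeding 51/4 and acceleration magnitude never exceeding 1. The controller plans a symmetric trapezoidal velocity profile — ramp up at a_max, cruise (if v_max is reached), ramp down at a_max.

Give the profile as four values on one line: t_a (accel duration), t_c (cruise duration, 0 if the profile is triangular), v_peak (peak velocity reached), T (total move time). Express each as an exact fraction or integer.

v_max²/a_max = (51/4)²/1 = 2601/16
49/16 < 2601/16 → triangular
v_peak = √(49/16·1) = √(49/16) = 7/4
t_a = (7/4)/1 = 7/4; t_c = 0
T = 2·7/4 = 7/2

t_a=7/4 t_c=0 v_peak=7/4 T=7/2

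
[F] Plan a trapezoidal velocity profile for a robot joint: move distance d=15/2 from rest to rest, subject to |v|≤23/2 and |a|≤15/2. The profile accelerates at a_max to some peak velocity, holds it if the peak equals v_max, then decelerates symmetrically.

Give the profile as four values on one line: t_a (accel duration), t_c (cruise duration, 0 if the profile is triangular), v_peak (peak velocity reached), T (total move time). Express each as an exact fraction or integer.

vₘ²/aₘ = (23/2)²/(15/2) = 529/30
15/2 < 529/30 → triangular
v_peak = √(15/2·15/2) = √(225/4) = 15/2
t_a = (15/2)/(15/2) = 1; t_c = 0
T = 2·1 = 2

t_a=1 t_c=0 v_peak=15/2 T=2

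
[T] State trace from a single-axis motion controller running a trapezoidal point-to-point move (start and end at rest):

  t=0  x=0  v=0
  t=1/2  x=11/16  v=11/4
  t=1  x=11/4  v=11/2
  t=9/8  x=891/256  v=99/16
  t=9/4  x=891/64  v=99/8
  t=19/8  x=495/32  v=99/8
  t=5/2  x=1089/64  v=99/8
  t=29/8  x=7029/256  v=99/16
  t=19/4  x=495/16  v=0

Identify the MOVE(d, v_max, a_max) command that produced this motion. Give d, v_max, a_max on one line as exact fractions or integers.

final state: t=19/4, x=495/16, v=0 → d = 495/16
a_max = (11/4−0)/(1/2−0) = 11/2
max v = 99/8 over t∈[9/4,5/2] → v_max = 99/8
check: 99/8·(9/4+1/4) = 495/16 ✓

d=495/16 v_max=99/8 a_max=11/2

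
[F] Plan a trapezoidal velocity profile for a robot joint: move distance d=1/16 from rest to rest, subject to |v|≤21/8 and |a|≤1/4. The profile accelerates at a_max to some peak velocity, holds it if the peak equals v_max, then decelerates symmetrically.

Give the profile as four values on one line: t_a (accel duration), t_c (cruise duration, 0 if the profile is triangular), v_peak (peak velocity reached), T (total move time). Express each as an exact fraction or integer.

t_a=1/2 t_c=0 v_peak=1/8 T=1

v_max²/a_max = (21/8)²/(1/4) = 441/16
1/16 < 441/16 → triangular
v_peak = √(1/16·1/4) = √(1/64) = 1/8
t_a = (1/8)/(1/4) = 1/2; t_c = 0
T = 2·1/2 = 1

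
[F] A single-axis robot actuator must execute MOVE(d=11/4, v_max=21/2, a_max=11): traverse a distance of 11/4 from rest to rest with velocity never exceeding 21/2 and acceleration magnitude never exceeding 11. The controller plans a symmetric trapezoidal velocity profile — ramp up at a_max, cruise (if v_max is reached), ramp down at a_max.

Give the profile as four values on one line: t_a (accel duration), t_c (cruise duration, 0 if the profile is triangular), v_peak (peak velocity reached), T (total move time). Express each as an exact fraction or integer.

t_a=1/2 t_c=0 v_peak=11/2 T=1

vₘ²/aₘ = (21/2)²/11 = 441/44
11/4 < 441/44 so t_c = 0
v_peak = √(11/4·11) = √(121/4) = 11/2
t_a = (11/2)/11 = 1/2; t_c = 0
T = 2·1/2 = 1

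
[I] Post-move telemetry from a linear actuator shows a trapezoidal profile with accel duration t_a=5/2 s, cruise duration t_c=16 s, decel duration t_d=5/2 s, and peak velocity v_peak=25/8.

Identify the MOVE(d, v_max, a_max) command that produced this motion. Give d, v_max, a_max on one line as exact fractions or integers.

a_max = (25/8)/(5/2) = 5/4
d_a = ½·25/8·5/2 = 125/32; d_c = 25/8·16 = 50
d = 2·125/32 + 50 = 925/16
t_c = 16 > 0 so v_max = 25/8

d=925/16 v_max=25/8 a_max=5/4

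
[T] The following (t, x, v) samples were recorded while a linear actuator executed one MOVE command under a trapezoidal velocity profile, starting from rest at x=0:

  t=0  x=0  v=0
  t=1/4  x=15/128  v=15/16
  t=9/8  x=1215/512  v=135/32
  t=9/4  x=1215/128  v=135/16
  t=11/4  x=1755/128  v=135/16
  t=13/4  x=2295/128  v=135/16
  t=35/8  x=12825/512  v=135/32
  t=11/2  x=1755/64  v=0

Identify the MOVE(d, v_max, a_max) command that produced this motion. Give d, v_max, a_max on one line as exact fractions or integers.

d=1755/64 v_max=135/16 a_max=15/4

final state: t=11/2, x=1755/64, v=0 → d = 1755/64
a_max = (15/16−0)/(1/4−0) = 15/4
max v = 135/16 over t∈[9/4,13/4] → v_max = 135/16
check: 135/16·(9/4+1) = 1755/64 ✓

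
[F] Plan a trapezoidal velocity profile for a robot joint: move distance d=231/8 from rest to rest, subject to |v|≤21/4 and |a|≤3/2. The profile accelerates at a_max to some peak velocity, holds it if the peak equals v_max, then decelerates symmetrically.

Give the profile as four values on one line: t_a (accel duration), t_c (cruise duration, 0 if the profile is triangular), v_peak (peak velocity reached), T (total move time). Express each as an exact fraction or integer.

t_a=7/2 t_c=2 v_peak=21/4 T=9

(v_max)²/a_max = (21/4)²/(3/2) = 147/8
231/8 ≥ 147/8 ⇒ cruise phase
t_a = (21/4)/(3/2) = 7/2; v_peak = 21/4
d_cruise = 231/8 − 147/8 = 21/2; t_c = (21/2)/(21/4) = 2
T = 2·7/2 + 2 = 9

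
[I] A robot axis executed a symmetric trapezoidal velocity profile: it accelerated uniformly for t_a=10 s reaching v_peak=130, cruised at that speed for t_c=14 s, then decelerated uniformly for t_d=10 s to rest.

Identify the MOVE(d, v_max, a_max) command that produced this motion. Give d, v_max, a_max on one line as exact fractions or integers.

d=3120 v_max=130 a_max=13

a_max = 130/10 = 13
d_a = ½·130·10 = 650; d_c = 130·14 = 1820
d = 2·650 + 1820 = 3120
t_c = 14 > 0 → v_max = v_peak = 130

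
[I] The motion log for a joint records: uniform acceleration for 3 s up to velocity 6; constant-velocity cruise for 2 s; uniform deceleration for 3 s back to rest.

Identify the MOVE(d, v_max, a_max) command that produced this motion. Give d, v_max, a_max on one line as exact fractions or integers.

a_max = 6/3 = 2
d_a = ½·6·3 = 9; d_c = 6·2 = 12
d = 2·9 + 12 = 30
t_c = 2 > 0 ⇒ limit active, v_max = 6

d=30 v_max=6 a_max=2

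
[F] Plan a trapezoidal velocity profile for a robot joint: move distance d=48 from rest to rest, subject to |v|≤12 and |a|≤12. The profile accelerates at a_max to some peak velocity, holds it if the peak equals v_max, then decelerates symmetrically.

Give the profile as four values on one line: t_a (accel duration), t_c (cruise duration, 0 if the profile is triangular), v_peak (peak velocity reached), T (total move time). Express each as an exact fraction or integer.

vₘ²/aₘ = 12²/12 = 12
48 ≥ 12 → trapezoidal
t_a = 12/12 = 1; v_peak = 12
d_cruise = 48 − 12 = 36; t_c = 36/12 = 3
T = 2·1 + 3 = 5

t_a=1 t_c=3 v_peak=12 T=5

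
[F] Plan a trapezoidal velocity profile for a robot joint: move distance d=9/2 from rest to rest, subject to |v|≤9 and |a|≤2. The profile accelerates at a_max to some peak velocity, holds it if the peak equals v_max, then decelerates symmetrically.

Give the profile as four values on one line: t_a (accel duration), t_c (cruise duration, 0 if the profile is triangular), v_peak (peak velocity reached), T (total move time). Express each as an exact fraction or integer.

t_a=3/2 t_c=0 v_peak=3 T=3

v_max²/a_max = 9²/2 = 81/2
9/2 < 81/2 → triangular
v_peak = √(9/2·2) = √9 = 3
t_a = 3/2; t_c = 0
T = 2·3/2 = 3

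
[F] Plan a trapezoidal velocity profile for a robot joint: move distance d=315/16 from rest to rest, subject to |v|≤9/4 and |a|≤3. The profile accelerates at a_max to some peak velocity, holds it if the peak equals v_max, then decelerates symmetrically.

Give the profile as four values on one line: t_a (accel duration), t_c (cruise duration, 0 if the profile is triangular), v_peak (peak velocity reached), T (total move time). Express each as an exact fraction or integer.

t_a=3/4 t_c=8 v_peak=9/4 T=19/2

(v_max)²/a_max = (9/4)²/3 = 27/16
315/16 ≥ 27/16 so v_max reached
t_a = (9/4)/3 = 3/4; v_peak = 9/4
d_cruise = 315/16 − 27/16 = 18; t_c = 18/(9/4) = 8
T = 2·3/4 + 8 = 19/2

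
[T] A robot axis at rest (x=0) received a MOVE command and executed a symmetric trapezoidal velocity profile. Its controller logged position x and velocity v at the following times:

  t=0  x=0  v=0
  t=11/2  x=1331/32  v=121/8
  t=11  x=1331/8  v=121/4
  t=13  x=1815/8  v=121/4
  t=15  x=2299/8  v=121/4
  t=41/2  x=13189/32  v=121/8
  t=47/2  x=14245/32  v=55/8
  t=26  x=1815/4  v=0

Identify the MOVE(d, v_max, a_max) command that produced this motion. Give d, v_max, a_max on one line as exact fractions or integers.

d=1815/4 v_max=121/4 a_max=11/4

final state: t=26, x=1815/4, v=0 → d = 1815/4
a_max = (121/8−0)/(11/2−0) = 11/4
max v = 121/4 over t∈[11,15] → v_max = 121/4
check: 121/4·(11+4) = 1815/4 ✓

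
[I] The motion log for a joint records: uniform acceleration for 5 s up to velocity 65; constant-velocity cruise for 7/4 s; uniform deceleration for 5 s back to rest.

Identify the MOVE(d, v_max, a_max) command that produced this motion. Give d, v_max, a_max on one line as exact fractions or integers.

d=1755/4 v_max=65 a_max=13

a_max = 65/5 = 13
d_a = ½·65·5 = 325/2; d_c = 65·7/4 = 455/4
d = 2·325/2 + 455/4 = 1755/4
t_c = 7/4 > 0 → v_max = v_peak = 65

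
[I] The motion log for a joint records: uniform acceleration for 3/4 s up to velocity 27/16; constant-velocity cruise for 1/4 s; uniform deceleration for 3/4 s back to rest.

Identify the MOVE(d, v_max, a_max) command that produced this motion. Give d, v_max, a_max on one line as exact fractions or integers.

d=27/16 v_max=27/16 a_max=9/4

a_max = (27/16)/(3/4) = 9/4
d_a = ½·27/16·3/4 = 81/128; d_c = 27/16·1/4 = 27/64
d = 2·81/128 + 27/64 = 27/16
t_c = 1/4 > 0 → v_max = v_peak = 27/16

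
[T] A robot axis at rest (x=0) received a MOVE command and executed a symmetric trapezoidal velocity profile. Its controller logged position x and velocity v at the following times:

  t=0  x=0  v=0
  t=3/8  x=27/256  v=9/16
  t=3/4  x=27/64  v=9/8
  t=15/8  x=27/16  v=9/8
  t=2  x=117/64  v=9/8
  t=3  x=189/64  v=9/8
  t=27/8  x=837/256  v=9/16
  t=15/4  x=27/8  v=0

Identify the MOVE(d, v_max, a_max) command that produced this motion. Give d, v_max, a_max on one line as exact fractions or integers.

final state: t=15/4, x=27/8, v=0 → d = 27/8
a_max = (9/16−0)/(3/8−0) = 3/2
max v = 9/8 over t∈[3/4,3] → v_max = 9/8
check: 9/8·(3/4+9/4) = 27/8 ✓

d=27/8 v_max=9/8 a_max=3/2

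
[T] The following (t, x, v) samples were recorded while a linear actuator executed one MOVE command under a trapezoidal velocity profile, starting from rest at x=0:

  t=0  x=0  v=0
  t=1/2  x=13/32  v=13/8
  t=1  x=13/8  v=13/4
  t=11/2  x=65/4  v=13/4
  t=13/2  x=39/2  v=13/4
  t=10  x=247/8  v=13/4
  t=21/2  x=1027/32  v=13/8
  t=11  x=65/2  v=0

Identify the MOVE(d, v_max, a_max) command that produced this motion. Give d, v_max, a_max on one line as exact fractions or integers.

final state: t=11, x=65/2, v=0 → d = 65/2
a_max = (13/8−0)/(1/2−0) = 13/4
max v = 13/4 over t∈[1,10] → v_max = 13/4
check: 13/4·(1+9) = 65/2 ✓

d=65/2 v_max=13/4 a_max=13/4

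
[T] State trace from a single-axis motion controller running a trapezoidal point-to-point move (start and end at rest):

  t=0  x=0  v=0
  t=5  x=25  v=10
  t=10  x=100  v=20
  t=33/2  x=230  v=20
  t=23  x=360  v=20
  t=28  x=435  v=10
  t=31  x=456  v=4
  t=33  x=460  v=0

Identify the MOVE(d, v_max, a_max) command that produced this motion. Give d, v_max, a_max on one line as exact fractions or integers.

final state: t=33, x=460, v=0 → d = 460
a_max = (10−0)/(5−0) = 2
max v = 20 over t∈[10,23] → v_max = 20
check: 20·(10+13) = 460 ✓

d=460 v_max=20 a_max=2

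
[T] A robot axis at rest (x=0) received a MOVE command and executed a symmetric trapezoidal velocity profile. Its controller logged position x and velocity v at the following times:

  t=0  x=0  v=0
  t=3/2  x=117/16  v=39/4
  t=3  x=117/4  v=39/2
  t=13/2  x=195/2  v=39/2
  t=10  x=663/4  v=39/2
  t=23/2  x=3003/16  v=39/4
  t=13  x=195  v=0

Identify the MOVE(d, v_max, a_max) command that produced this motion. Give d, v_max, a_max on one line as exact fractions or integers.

final state: t=13, x=195, v=0 → d = 195
a_max = (39/4−0)/(3/2−0) = 13/2
max v = 39/2 over t∈[3,10] → v_max = 39/2
check: 39/2·(3+7) = 195 ✓

d=195 v_max=39/2 a_max=13/2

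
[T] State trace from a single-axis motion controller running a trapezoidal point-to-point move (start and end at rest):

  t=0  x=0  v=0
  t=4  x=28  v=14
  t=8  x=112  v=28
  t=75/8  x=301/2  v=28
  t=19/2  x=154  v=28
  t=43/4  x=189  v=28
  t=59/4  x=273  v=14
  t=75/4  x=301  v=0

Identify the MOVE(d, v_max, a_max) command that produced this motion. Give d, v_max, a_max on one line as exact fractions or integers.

final state: t=75/4, x=301, v=0 → d = 301
a_max = (14−0)/(4−0) = 7/2
max v = 28 over t∈[8,43/4] → v_max = 28
check: 28·(8+11/4) = 301 ✓

d=301 v_max=28 a_max=7/2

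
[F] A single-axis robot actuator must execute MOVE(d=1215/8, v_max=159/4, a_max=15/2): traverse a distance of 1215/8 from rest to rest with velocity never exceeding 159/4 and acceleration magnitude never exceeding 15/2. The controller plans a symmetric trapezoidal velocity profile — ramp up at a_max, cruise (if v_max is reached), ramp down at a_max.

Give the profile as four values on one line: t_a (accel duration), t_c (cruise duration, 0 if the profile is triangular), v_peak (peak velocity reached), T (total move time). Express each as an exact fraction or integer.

t_a=9/2 t_c=0 v_peak=135/4 T=9

(v_max)²/a_max = (159/4)²/(15/2) = 8427/40
1215/8 < 8427/40 ⇒ no cruise
v_peak = √(1215/8·15/2) = √(18225/16) = 135/4
t_a = (135/4)/(15/2) = 9/2; t_c = 0
T = 2·9/2 = 9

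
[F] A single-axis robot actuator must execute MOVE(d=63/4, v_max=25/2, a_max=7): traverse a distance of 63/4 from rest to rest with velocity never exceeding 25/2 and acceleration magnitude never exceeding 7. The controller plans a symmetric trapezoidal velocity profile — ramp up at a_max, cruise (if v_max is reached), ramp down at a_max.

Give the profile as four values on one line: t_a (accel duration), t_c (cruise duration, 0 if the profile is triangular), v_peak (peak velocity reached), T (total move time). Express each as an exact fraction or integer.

v_max²/a_max = (25/2)²/7 = 625/28
63/4 < 625/28 → triangular
v_peak = √(63/4·7) = √(441/4) = 21/2
t_a = (21/2)/7 = 3/2; t_c = 0
T = 2·3/2 = 3

t_a=3/2 t_c=0 v_peak=21/2 T=3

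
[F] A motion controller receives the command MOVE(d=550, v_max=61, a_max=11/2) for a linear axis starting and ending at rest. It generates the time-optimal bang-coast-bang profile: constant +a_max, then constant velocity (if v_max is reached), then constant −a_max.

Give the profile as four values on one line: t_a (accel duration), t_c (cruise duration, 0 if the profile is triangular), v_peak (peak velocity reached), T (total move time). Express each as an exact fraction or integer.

t_a=10 t_c=0 v_peak=55 T=20

vₘ²/aₘ = 61²/(11/2) = 7442/11
550 < 7442/11 ⇒ no cruise
v_peak = √(550·11/2) = √3025 = 55
t_a = 55/(11/2) = 10; t_c = 0
T = 2·10 = 20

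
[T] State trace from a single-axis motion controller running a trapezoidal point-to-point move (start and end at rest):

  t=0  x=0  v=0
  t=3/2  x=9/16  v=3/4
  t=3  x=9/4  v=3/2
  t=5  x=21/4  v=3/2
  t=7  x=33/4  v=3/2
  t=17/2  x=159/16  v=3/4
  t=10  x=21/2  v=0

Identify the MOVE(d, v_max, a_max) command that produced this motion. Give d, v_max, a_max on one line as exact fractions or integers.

final state: t=10, x=21/2, v=0 → d = 21/2
a_max = (3/4−0)/(3/2−0) = 1/2
max v = 3/2 over t∈[3,7] → v_max = 3/2
check: 3/2·(3+4) = 21/2 ✓

d=21/2 v_max=3/2 a_max=1/2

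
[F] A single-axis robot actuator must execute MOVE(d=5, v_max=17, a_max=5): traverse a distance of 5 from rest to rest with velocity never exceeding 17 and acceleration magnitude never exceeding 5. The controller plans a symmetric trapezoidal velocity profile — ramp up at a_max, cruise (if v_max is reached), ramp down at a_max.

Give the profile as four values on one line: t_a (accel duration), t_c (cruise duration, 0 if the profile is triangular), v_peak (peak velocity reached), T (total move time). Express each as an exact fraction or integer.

vₘ²/aₘ = 17²/5 = 289/5
5 < 289/5 so t_c = 0
v_peak = √(5·5) = √25 = 5
t_a = 5/5 = 1; t_c = 0
T = 2·1 = 2

t_a=1 t_c=0 v_peak=5 T=2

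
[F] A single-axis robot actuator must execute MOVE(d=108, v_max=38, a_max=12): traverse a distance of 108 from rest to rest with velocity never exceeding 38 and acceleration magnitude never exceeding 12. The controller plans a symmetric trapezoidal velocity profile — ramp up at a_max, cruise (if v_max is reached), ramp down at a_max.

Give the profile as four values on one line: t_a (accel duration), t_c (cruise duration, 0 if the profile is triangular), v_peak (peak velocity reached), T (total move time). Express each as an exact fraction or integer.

t_a=3 t_c=0 v_peak=36 T=6

vₘ²/aₘ = 38²/12 = 361/3
108 < 361/3 → triangular
v_peak = √(108·12) = √1296 = 36
t_a = 36/12 = 3; t_c = 0
T = 2·3 = 6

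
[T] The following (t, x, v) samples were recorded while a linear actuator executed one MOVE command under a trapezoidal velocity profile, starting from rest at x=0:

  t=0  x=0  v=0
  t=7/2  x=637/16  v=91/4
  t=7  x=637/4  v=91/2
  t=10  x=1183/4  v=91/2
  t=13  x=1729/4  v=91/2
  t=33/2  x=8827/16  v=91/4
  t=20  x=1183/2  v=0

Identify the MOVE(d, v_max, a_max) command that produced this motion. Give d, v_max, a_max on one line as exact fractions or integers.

d=1183/2 v_max=91/2 a_max=13/2

final state: t=20, x=1183/2, v=0 → d = 1183/2
a_max = (91/4−0)/(7/2−0) = 13/2
max v = 91/2 over t∈[7,13] → v_max = 91/2
check: 91/2·(7+6) = 1183/2 ✓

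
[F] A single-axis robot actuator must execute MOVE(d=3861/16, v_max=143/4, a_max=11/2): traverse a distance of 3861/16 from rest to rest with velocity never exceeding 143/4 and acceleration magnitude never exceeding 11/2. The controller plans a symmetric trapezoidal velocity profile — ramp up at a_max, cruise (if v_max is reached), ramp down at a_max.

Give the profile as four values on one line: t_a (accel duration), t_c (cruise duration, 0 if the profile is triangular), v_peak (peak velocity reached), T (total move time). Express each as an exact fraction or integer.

vₘ²/aₘ = (143/4)²/(11/2) = 1859/8
3861/16 ≥ 1859/8 so v_max reached
t_a = (143/4)/(11/2) = 13/2; v_peak = 143/4
d_cruise = 3861/16 − 1859/8 = 143/16; t_c = (143/16)/(143/4) = 1/4
T = 2·13/2 + 1/4 = 53/4

t_a=13/2 t_c=1/4 v_peak=143/4 T=53/4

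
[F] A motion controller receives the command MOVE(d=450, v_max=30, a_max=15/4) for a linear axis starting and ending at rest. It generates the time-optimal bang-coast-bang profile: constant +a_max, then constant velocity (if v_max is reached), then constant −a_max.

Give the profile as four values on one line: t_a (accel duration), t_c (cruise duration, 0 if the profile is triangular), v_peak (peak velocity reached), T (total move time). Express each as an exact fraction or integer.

(v_max)²/a_max = 30²/(15/4) = 240
450 ≥ 240 → trapezoidal
t_a = 30/(15/4) = 8; v_peak = 30
d_cruise = 450 − 240 = 210; t_c = 210/30 = 7
T = 2·8 + 7 = 23

t_a=8 t_c=7 v_peak=30 T=23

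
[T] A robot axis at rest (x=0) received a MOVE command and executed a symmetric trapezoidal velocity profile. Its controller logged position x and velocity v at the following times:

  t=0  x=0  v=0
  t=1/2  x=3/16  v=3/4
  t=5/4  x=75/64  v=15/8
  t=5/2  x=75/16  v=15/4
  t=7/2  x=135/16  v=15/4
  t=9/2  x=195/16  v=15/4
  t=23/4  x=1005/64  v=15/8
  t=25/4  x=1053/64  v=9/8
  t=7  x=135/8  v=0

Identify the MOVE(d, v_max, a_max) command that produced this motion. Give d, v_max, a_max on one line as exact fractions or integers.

d=135/8 v_max=15/4 a_max=3/2

final state: t=7, x=135/8, v=0 → d = 135/8
a_max = (3/4−0)/(1/2−0) = 3/2
max v = 15/4 over t∈[5/2,9/2] → v_max = 15/4
check: 15/4·(5/2+2) = 135/8 ✓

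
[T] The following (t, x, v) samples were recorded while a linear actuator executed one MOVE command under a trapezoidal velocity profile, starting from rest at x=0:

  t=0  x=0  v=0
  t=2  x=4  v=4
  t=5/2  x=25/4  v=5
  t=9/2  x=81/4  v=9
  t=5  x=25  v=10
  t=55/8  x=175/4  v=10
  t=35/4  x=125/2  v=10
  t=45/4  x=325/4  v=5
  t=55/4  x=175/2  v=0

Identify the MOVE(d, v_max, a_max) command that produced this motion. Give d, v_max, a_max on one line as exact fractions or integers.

d=175/2 v_max=10 a_max=2

final state: t=55/4, x=175/2, v=0 → d = 175/2
a_max = (4−0)/(2−0) = 2
max v = 10 over t∈[5,35/4] → v_max = 10
check: 10·(5+15/4) = 175/2 ✓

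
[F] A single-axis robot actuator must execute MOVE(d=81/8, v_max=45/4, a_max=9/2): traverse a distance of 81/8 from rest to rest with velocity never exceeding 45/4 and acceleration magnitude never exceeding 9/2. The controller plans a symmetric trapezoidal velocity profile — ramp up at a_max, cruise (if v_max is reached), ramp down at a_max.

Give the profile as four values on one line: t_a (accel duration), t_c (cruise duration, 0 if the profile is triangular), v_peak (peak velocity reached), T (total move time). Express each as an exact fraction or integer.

t_a=3/2 t_c=0 v_peak=27/4 T=3

(v_max)²/a_max = (45/4)²/(9/2) = 225/8
81/8 < 225/8 → triangular
v_peak = √(81/8·9/2) = √(729/16) = 27/4
t_a = (27/4)/(9/2) = 3/2; t_c = 0
T = 2·3/2 = 3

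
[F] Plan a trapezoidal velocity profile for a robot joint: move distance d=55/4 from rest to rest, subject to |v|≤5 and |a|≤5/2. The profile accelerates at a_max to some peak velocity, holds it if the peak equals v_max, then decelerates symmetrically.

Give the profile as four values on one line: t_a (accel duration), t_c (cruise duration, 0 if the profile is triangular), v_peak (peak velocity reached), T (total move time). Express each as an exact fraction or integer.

v_max²/a_max = 5²/(5/2) = 10
55/4 ≥ 10 → trapezoidal
t_a = 5/(5/2) = 2; v_peak = 5
d_cruise = 55/4 − 10 = 15/4; t_c = (15/4)/5 = 3/4
T = 2·2 + 3/4 = 19/4

t_a=2 t_c=3/4 v_peak=5 T=19/4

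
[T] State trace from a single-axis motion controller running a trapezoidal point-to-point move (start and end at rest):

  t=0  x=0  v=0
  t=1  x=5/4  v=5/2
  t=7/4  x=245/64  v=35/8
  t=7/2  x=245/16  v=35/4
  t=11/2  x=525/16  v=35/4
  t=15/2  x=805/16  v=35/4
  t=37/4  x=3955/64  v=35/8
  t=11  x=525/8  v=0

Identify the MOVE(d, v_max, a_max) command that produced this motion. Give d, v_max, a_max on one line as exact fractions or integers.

d=525/8 v_max=35/4 a_max=5/2

final state: t=11, x=525/8, v=0 → d = 525/8
a_max = (5/2−0)/(1−0) = 5/2
max v = 35/4 over t∈[7/2,15/2] → v_max = 35/4
check: 35/4·(7/2+4) = 525/8 ✓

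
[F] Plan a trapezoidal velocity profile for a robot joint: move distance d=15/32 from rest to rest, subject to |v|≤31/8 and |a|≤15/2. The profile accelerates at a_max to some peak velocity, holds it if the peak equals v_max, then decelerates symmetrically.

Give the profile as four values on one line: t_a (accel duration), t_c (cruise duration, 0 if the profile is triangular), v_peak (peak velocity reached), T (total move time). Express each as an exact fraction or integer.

t_a=1/4 t_c=0 v_peak=15/8 T=1/2

(v_max)²/a_max = (31/8)²/(15/2) = 961/480
15/32 < 961/480 ⇒ no cruise
v_peak = √(15/32·15/2) = √(225/64) = 15/8
t_a = (15/8)/(15/2) = 1/4; t_c = 0
T = 2·1/4 = 1/2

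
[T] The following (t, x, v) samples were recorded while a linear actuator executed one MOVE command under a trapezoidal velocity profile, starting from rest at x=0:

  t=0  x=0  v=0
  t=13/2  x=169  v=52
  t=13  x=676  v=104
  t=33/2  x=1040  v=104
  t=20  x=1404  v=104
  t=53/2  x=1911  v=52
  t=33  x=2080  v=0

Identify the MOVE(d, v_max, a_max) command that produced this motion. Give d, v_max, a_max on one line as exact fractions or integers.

final state: t=33, x=2080, v=0 → d = 2080
a_max = (52−0)/(13/2−0) = 8
max v = 104 over t∈[13,20] → v_max = 104
check: 104·(13+7) = 2080 ✓

d=2080 v_max=104 a_max=8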